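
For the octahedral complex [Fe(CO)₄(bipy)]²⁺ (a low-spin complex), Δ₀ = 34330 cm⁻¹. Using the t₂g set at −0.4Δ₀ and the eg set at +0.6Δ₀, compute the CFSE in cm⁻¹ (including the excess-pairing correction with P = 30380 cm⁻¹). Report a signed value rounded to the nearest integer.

-21632

Ligand charges: 4×(+0) from CO and 1×(+0) from bipy sum to +0; with overall charge +2, Fe is +2.
Fe²⁺: group 8, so d-count = 8 − 2 = 6.
Configuration: t₂g⁶ eg⁰.
Orbital CFSE = 6(-0.4) + 0(0.6) = -2.4Δ₀ = -2.4 × 34330 = -82392 cm⁻¹.
Relative to high-spin t₂g⁴ eg² (1 paired), the low-spin configuration has 2 additional pairs, contributing +2 × 30380 = +60760 cm⁻¹.
Combining: -82392 + 60760 = -21632 cm⁻¹.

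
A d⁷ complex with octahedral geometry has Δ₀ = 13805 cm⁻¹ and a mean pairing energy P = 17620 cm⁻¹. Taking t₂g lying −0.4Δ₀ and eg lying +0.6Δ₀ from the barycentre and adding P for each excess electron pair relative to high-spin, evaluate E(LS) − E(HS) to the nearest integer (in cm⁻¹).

High-spin d⁷ fills as t₂g⁵ eg² with CFSE 5(−0.4) + 2(+0.6) = -0.8Δ₀ = -11044 cm⁻¹.
Low-spin t₂g⁶ eg¹ gives -1.8Δ₀ = -24849 cm⁻¹, but forming 1 extra pair costs 1P = 17620 cm⁻¹, so E(LS) = -24849 + 17620 = -7229 cm⁻¹.
The difference is -7229 − (-11044) = 3815 cm⁻¹, so high-spin lies lower.

3815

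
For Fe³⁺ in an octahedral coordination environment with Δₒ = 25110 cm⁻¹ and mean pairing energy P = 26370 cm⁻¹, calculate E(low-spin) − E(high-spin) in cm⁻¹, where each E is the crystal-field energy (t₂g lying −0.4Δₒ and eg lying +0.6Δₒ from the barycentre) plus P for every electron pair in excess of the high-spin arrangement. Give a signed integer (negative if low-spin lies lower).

2520

Fe sits in group 8; removing 3 electrons leaves Fe³⁺ with 8 − 3 = 5 d electrons.
High-spin: t₂g³ eg², CFSE = 0.0Δₒ = 0 cm⁻¹.
Low-spin: t₂g⁵ eg⁰, orbital CFSE = -2.0Δₒ = -50220 cm⁻¹; plus 2 excess pairs × P = +52740 cm⁻¹; total 2520 cm⁻¹.
E(LS) − E(HS) = 2520 − (0) = 2520 cm⁻¹.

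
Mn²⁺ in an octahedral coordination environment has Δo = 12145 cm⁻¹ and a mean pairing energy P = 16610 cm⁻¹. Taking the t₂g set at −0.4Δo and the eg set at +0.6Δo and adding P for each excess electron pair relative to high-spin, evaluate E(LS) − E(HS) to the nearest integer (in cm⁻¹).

8930

Mn sits in group 7; removing 2 electrons leaves Mn²⁺ with 7 − 2 = 5 d electrons.
High-spin: t₂g³ eg², CFSE = 0.0Δo = 0 cm⁻¹.
For low-spin the configuration is t₂g⁵ eg⁰: orbital energy -2.0 × 12145 = -24290 cm⁻¹, and 2 additional pairs relative to high-spin add 33220 cm⁻¹, giving 8930 cm⁻¹.
The difference is 8930 − (0) = 8930 cm⁻¹, so high-spin lies lower.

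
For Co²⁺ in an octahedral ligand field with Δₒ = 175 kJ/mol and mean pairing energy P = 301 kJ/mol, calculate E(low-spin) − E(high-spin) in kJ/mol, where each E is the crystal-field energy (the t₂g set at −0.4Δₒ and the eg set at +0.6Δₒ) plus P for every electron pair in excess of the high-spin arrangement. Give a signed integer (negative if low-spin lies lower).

126

Co²⁺: group 9, so d-count = 9 − 2 = 7.
High-spin d⁷ fills as t₂g⁵ eg² with CFSE 5(−0.4) + 2(+0.6) = -0.8Δₒ = -140 kJ/mol.
Low-spin t₂g⁶ eg¹ gives -1.8Δₒ = -315 kJ/mol, but forming 1 extra pair costs 1P = 301 kJ/mol, so E(LS) = -315 + 301 = -14 kJ/mol.
E(LS) − E(HS) = -14 − (-140) = 126 kJ/mol.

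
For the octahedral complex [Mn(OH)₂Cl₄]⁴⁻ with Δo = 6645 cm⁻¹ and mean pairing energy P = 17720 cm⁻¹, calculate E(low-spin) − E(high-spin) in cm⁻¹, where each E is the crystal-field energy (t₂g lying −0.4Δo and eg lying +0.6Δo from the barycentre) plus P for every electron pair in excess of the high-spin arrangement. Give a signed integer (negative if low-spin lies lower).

Ligand charges: 2×(-1) from OH⁻ and 4×(-1) from Cl⁻ sum to -6; with overall charge -4, Mn is +2.
Mn²⁺: group 7, so d-count = 7 − 2 = 5.
In the high-spin limit (t₂g³ eg²) the orbital term is 0.0Δo = 0 cm⁻¹, with no excess pairing.
For low-spin the configuration is t₂g⁵ eg⁰: orbital energy -2.0 × 6645 = -13290 cm⁻¹, and 2 additional pairs relative to high-spin add 35440 cm⁻¹, giving 22150 cm⁻¹.
The difference is 22150 − (0) = 22150 cm⁻¹, so high-spin lies lower.

22150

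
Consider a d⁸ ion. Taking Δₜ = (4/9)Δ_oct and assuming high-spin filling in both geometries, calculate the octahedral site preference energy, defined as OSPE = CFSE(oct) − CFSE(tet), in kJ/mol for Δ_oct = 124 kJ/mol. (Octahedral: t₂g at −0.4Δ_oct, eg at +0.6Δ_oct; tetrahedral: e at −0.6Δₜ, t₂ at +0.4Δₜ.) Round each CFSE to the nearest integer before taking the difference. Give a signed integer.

-105

Octahedral (high-spin): t₂g⁶ eg², CFSE = 6(−0.4) + 2(+0.6) = -1.2Δ_oct = -1.2 × 124 = -149 kJ/mol.
Tetrahedral e⁴ t₂⁴ gives -0.8Δₜ = -0.8 × (4/9) × 124 = -44 kJ/mol.
Subtracting, OSPE = -149 − (-44) = -105 kJ/mol.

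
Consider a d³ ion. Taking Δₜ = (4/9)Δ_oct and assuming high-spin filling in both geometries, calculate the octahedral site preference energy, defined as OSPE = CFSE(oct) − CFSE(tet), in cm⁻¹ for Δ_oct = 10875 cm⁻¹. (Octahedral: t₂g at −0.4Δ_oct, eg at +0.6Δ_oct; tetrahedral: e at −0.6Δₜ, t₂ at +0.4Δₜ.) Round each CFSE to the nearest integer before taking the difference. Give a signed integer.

-9183

Octahedral (high-spin): t₂g³ eg⁰, CFSE = 3(−0.4) + 0(+0.6) = -1.2Δ_oct = -1.2 × 10875 = -13050 cm⁻¹.
Tetrahedral: e² t₂¹, CFSE = 2(−0.6) + 1(+0.4) = -0.8Δₜ = -0.8 × (4/9) × 10875 = -3867 cm⁻¹.
OSPE = -13050 − (-3867) = -9183 cm⁻¹.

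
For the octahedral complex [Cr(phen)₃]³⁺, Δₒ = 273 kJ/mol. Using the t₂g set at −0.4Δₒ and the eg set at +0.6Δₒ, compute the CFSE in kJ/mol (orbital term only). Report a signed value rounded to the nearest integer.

-328

phen is neutral, so the +3 overall charge sits on Cr: oxidation state +3.
Cr is in group 6, so Cr³⁺ is d³ (6 − 3 = 3).
For octahedral d³ the high- and low-spin configurations coincide.
The d³ electrons fill as t₂g³ eg⁰.
CFSE(orbital) = 3×(-0.4Δₒ) + 0×(0.6Δₒ) = -1.2Δₒ; with Δₒ = 273 kJ/mol that is -328 kJ/mol.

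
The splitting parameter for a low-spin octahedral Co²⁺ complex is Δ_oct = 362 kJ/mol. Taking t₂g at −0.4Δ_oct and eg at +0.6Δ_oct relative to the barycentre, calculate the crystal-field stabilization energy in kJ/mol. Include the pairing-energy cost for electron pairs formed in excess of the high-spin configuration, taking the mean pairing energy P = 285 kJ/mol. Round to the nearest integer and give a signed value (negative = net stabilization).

Co²⁺: group 9, so d-count = 9 − 2 = 7.
Configuration: t₂g⁶ eg¹.
The orbital stabilization is -1.8Δ_oct = -1.8 × 362 = -652 kJ/mol.
High-spin d⁷ would be t₂g⁵ eg² with 2 pairs; low-spin has 3, so 1 excess pair costs +1P = +285 kJ/mol.
Combining: -652 + 285 = -367 kJ/mol.

-367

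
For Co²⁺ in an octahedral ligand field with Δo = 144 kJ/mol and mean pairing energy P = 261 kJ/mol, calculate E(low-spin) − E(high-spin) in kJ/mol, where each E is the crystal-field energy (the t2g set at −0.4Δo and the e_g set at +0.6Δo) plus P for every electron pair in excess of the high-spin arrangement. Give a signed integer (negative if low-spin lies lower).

117

Co sits in group 9; removing 2 electrons leaves Co²⁺ with 9 − 2 = 7 d electrons.
High-spin: t2g^5 e_g^2, CFSE = -0.8Δo = -115 kJ/mol.
Low-spin: t2g^6 e_g^1, orbital CFSE = -1.8Δo = -259 kJ/mol; plus 1 excess pair × P = +261 kJ/mol; total 2 kJ/mol.
The difference is 2 − (-115) = 117 kJ/mol, so high-spin lies lower.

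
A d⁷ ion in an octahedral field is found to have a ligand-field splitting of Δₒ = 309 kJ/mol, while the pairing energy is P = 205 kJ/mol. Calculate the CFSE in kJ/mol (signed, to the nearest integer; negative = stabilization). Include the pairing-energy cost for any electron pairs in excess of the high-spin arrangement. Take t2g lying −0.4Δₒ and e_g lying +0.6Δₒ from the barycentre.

Δₒ > P, so pairing is preferred: the ground state is low-spin.
Configuration: t2g^6 e_g^1.
Orbital CFSE = -1.8Δₒ = -1.8 × 309 = -556 kJ/mol.
Excess pairs vs high-spin: 3 − 2 = 1; pairing cost = +205 kJ/mol.
Net CFSE = -556 + 205 = -351 kJ/mol.

-351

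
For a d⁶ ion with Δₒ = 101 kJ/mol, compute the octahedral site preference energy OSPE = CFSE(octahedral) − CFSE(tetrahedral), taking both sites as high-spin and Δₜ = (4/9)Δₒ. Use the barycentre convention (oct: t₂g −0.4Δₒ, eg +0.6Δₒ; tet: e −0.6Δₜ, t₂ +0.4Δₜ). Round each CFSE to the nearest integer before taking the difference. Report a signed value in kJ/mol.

Octahedral high-spin t₂g⁴ eg²: CFSE = -0.4 × 101 = -40 kJ/mol.
In a tetrahedral site the filling is e³ t₂³: CFSE(tet) = -0.6Δₜ = -0.6 × (4/9)(101) = -27 kJ/mol.
Subtracting, OSPE = -40 − (-27) = -13 kJ/mol.

-13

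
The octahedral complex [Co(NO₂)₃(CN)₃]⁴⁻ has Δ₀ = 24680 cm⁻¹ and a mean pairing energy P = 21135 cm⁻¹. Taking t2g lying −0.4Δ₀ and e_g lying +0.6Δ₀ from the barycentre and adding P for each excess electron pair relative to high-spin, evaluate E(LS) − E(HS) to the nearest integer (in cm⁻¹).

Ligand charges: 3×(-1) from NO₂⁻ and 3×(-1) from CN⁻ sum to -6; with overall charge -4, Co is +2.
Co²⁺: group 9, so d-count = 9 − 2 = 7.
High-spin d⁷ fills as t2g^5 e_g^2 with CFSE 5(−0.4) + 2(+0.6) = -0.8Δ₀ = -19744 cm⁻¹.
Low-spin: t2g^6 e_g^1, orbital CFSE = -1.8Δ₀ = -44424 cm⁻¹; plus 1 excess pair × P = +21135 cm⁻¹; total -23289 cm⁻¹.
E(LS) − E(HS) = -23289 − (-19744) = -3545 cm⁻¹.

-3545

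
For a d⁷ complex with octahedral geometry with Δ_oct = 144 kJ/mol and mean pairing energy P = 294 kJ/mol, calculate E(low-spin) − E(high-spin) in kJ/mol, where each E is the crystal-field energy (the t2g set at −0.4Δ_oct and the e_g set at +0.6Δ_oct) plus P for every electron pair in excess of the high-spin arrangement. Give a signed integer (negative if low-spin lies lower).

In the high-spin limit (t2g^5 e_g^2) the orbital term is -0.8Δ_oct = -115 kJ/mol, with no excess pairing.
Low-spin t2g^6 e_g^1 gives -1.8Δ_oct = -259 kJ/mol, but forming 1 extra pair costs 1P = 294 kJ/mol, so E(LS) = -259 + 294 = 35 kJ/mol.
The difference is 35 − (-115) = 150 kJ/mol, so high-spin lies lower.

150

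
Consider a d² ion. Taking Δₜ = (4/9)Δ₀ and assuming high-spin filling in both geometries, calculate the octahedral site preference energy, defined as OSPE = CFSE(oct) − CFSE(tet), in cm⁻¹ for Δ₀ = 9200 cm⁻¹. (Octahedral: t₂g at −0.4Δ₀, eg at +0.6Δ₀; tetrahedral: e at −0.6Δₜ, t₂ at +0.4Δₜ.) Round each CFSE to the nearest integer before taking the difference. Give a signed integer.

-2453

In an octahedral site d² (HS) is t2g^2 e_g^0, giving CFSE(oct) = -0.8Δ₀ = -7360 cm⁻¹.
In a tetrahedral site the filling is e^2 t2^0: CFSE(tet) = -1.2Δₜ = -1.2 × (4/9)(9200) = -4907 cm⁻¹.
OSPE = -7360 − (-4907) = -2453 cm⁻¹.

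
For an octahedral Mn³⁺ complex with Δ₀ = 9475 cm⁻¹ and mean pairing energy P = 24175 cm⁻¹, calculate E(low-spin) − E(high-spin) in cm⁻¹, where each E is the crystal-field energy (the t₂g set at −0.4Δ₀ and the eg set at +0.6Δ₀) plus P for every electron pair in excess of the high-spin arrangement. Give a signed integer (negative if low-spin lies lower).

14700

Mn is in group 7, so Mn³⁺ is d⁴ (7 − 3 = 4).
In the high-spin limit (t₂g³ eg¹) the orbital term is -0.6Δ₀ = -5685 cm⁻¹, with no excess pairing.
Low-spin t₂g⁴ eg⁰ gives -1.6Δ₀ = -15160 cm⁻¹, but forming 1 extra pair costs 1P = 24175 cm⁻¹, so E(LS) = -15160 + 24175 = 9015 cm⁻¹.
Thus E(LS) − E(HS) = 14700 cm⁻¹.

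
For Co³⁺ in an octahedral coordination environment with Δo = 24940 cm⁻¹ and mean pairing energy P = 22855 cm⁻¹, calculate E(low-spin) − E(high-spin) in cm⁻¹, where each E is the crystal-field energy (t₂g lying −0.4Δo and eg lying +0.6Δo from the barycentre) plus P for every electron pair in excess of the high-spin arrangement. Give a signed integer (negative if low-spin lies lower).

Co sits in group 9; removing 3 electrons leaves Co³⁺ with 9 − 3 = 6 d electrons.
High-spin d⁶ fills as t₂g⁴ eg² with CFSE 4(−0.4) + 2(+0.6) = -0.4Δo = -9976 cm⁻¹.
For low-spin the configuration is t₂g⁶ eg⁰: orbital energy -2.4 × 24940 = -59856 cm⁻¹, and 2 additional pairs relative to high-spin add 45710 cm⁻¹, giving -14146 cm⁻¹.
The difference is -14146 − (-9976) = -4170 cm⁻¹, so low-spin lies lower.

-4170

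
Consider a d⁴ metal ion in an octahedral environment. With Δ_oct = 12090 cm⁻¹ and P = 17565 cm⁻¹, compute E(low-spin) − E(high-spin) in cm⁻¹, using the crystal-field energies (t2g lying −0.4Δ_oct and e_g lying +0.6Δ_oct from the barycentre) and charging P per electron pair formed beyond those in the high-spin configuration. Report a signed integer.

High-spin d⁴ fills as t2g^3 e_g^1 with CFSE 3(−0.4) + 1(+0.6) = -0.6Δ_oct = -7254 cm⁻¹.
Low-spin: t2g^4 e_g^0, orbital CFSE = -1.6Δ_oct = -19344 cm⁻¹; plus 1 excess pair × P = +17565 cm⁻¹; total -1779 cm⁻¹.
Thus E(LS) − E(HS) = 5475 cm⁻¹.

5475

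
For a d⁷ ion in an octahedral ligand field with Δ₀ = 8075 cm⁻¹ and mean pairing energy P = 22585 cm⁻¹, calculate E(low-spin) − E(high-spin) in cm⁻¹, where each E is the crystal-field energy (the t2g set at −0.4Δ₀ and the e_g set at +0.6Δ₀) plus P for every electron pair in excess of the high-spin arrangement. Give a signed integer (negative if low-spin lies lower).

In the high-spin limit (t2g^5 e_g^2) the orbital term is -0.8Δ₀ = -6460 cm⁻¹, with no excess pairing.
For low-spin the configuration is t2g^6 e_g^1: orbital energy -1.8 × 8075 = -14535 cm⁻¹, and 1 additional pair relative to high-spin adds 22585 cm⁻¹, giving 8050 cm⁻¹.
E(LS) − E(HS) = 8050 − (-6460) = 14510 cm⁻¹.

14510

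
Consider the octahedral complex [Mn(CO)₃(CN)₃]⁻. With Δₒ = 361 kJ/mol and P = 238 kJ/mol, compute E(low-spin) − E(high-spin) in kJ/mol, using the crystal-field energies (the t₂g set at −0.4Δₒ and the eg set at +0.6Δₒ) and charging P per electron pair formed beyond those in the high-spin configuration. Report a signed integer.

Ligand charges: 3×(+0) from CO and 3×(-1) from CN⁻ sum to -3; with overall charge -1, Mn is +2.
Mn sits in group 7; removing 2 electrons leaves Mn²⁺ with 7 − 2 = 5 d electrons.
High-spin: t₂g³ eg², CFSE = 0.0Δₒ = 0 kJ/mol.
Low-spin t₂g⁵ eg⁰ gives -2.0Δₒ = -722 kJ/mol, but forming 2 extra pairs costs 2P = 476 kJ/mol, so E(LS) = -722 + 476 = -246 kJ/mol.
The difference is -246 − (0) = -246 kJ/mol, so low-spin lies lower.

-246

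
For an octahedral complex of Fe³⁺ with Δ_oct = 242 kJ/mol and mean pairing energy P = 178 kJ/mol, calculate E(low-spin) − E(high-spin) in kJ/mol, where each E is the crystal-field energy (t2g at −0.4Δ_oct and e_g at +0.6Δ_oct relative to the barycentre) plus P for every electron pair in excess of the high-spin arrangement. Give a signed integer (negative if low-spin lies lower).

Fe³⁺: group 8, so d-count = 8 − 3 = 5.
In the high-spin limit (t2g^3 e_g^2) the orbital term is 0.0Δ_oct = 0 kJ/mol, with no excess pairing.
For low-spin the configuration is t2g^5 e_g^0: orbital energy -2.0 × 242 = -484 kJ/mol, and 2 additional pairs relative to high-spin add 356 kJ/mol, giving -128 kJ/mol.
The difference is -128 − (0) = -128 kJ/mol, so low-spin lies lower.

-128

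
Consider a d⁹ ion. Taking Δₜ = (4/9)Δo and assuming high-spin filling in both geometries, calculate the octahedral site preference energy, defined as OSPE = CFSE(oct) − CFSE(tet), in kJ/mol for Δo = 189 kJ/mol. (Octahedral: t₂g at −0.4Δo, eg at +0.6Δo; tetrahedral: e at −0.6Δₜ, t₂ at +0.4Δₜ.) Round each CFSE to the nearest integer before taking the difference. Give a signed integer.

Octahedral high-spin t₂g⁶ eg³: CFSE = -0.6 × 189 = -113 kJ/mol.
Tetrahedral e⁴ t₂⁵ gives -0.4Δₜ = -0.4 × (4/9) × 189 = -34 kJ/mol.
OSPE = -113 − (-34) = -79 kJ/mol.

-79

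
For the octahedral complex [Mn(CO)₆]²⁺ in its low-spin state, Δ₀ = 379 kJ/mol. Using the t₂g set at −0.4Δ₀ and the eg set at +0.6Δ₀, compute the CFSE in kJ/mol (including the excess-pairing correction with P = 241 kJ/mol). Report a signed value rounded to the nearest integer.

CO is neutral, so the +2 overall charge sits on Mn: oxidation state +2.
Mn²⁺: group 7, so d-count = 7 − 2 = 5.
Configuration: t₂g⁵ eg⁰.
Orbital CFSE = 5(-0.4) + 0(0.6) = -2.0Δ₀ = -2.0 × 379 = -758 kJ/mol.
High-spin d⁵ would be t₂g³ eg² with 0 pairs; low-spin has 2, so 2 excess pairs cost +2P = +482 kJ/mol.
Overall CFSE = -758 + 482 = -276 kJ/mol.

-276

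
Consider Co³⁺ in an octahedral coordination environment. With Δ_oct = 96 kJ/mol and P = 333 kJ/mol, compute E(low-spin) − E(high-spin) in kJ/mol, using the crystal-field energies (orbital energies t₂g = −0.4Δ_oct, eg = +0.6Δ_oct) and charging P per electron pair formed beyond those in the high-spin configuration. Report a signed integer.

Co is in group 9, so Co³⁺ is d⁶ (9 − 3 = 6).
High-spin d⁶ fills as t₂g⁴ eg² with CFSE 4(−0.4) + 2(+0.6) = -0.4Δ_oct = -38 kJ/mol.
For low-spin the configuration is t₂g⁶ eg⁰: orbital energy -2.4 × 96 = -230 kJ/mol, and 2 additional pairs relative to high-spin add 666 kJ/mol, giving 436 kJ/mol.
Thus E(LS) − E(HS) = 474 kJ/mol.

474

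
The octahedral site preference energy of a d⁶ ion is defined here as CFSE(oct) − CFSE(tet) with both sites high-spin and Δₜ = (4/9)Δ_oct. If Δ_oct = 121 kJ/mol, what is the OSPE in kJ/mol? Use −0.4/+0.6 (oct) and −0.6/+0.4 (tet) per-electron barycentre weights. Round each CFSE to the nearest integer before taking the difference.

In an octahedral site d⁶ (HS) is t₂g⁴ eg², giving CFSE(oct) = -0.4Δ_oct = -48 kJ/mol.
Tetrahedral e³ t₂³ gives -0.6Δₜ = -0.6 × (4/9) × 121 = -32 kJ/mol.
Subtracting, OSPE = -48 − (-32) = -16 kJ/mol.

-16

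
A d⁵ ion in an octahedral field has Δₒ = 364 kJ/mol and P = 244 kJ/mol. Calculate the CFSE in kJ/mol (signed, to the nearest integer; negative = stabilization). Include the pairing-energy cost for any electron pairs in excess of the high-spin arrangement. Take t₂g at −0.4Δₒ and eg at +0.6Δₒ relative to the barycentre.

Since Δₒ = 364 kJ/mol > P = 244 kJ/mol, the complex adopts the low-spin configuration.
That gives t₂g⁵ eg⁰.
Orbital CFSE = -2.0Δₒ = -2.0 × 364 = -728 kJ/mol.
Excess pairs vs high-spin: 2 − 0 = 2; pairing cost = +488 kJ/mol.
Net CFSE = -728 + 488 = -240 kJ/mol.

-240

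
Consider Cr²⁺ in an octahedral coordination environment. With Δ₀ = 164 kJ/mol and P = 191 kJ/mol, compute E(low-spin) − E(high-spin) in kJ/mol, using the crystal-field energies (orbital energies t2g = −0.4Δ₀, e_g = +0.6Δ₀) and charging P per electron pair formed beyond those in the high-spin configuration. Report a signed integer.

Cr is in group 6, so Cr²⁺ is d⁴ (6 − 2 = 4).
High-spin: t2g^3 e_g^1, CFSE = -0.6Δ₀ = -98 kJ/mol.
Low-spin: t2g^4 e_g^0, orbital CFSE = -1.6Δ₀ = -262 kJ/mol; plus 1 excess pair × P = +191 kJ/mol; total -71 kJ/mol.
The difference is -71 − (-98) = 27 kJ/mol, so high-spin lies lower.

27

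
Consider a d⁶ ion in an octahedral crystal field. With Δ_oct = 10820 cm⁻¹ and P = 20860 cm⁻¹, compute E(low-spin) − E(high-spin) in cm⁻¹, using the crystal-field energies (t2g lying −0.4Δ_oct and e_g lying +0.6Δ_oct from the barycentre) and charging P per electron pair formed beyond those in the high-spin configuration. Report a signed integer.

20080

High-spin d⁶ fills as t2g^4 e_g^2 with CFSE 4(−0.4) + 2(+0.6) = -0.4Δ_oct = -4328 cm⁻¹.
Low-spin: t2g^6 e_g^0, orbital CFSE = -2.4Δ_oct = -25968 cm⁻¹; plus 2 excess pairs × P = +41720 cm⁻¹; total 15752 cm⁻¹.
E(LS) − E(HS) = 15752 − (-4328) = 20080 cm⁻¹.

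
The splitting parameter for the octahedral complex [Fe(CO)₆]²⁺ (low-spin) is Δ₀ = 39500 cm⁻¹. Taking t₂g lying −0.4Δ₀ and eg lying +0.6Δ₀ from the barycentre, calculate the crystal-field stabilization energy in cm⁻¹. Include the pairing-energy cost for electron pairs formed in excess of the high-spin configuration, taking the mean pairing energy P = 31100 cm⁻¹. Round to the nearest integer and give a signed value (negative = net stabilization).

CO is neutral, so the +2 overall charge sits on Fe: oxidation state +2.
Fe is in group 8, so Fe²⁺ is d⁶ (8 − 2 = 6).
The d⁶ electrons fill as t₂g⁶ eg⁰.
CFSE(orbital) = 6×(-0.4Δ₀) + 0×(0.6Δ₀) = -2.4Δ₀; with Δ₀ = 39500 cm⁻¹ that is -94800 cm⁻¹.
Relative to high-spin t₂g⁴ eg² (1 paired), the low-spin configuration has 2 additional pairs, contributing +2 × 31100 = +62200 cm⁻¹.
Net CFSE = -94800 + 62200 = -32600 cm⁻¹.

-32600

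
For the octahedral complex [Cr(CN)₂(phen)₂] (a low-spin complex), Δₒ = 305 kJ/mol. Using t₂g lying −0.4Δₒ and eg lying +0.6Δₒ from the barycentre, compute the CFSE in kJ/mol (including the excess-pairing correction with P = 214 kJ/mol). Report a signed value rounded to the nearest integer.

Ligand charges: 2×(-1) from CN⁻ and 2×(+0) from phen sum to -2; with overall charge +0, Cr is +2.
Cr sits in group 6; removing 2 electrons leaves Cr²⁺ with 6 − 2 = 4 d electrons.
The d⁴ electrons fill as t₂g⁴ eg⁰.
Orbital CFSE = 4(-0.4) + 0(0.6) = -1.6Δₒ = -1.6 × 305 = -488 kJ/mol.
Pairing penalty: 1 pair vs 0 in the high-spin reference → 1 extra × P = 214 kJ/mol.
Combining: -488 + 214 = -274 kJ/mol.

-274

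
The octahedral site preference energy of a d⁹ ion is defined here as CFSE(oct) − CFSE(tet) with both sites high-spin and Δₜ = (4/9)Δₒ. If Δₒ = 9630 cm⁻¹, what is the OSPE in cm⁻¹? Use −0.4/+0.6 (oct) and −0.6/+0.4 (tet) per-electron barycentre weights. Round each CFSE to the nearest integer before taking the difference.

In an octahedral site d⁹ (HS) is t₂g⁶ eg³, giving CFSE(oct) = -0.6Δₒ = -5778 cm⁻¹.
Tetrahedral e⁴ t₂⁵ gives -0.4Δₜ = -0.4 × (4/9) × 9630 = -1712 cm⁻¹.
OSPE = -5778 − (-1712) = -4066 cm⁻¹.

-4066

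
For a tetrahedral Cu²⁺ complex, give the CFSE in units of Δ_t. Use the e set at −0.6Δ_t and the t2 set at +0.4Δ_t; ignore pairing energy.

-0.4 Δ_t

Cu is in group 11, so Cu²⁺ is d⁹ (11 − 2 = 9).
Tetrahedral fields are weak (Δₜ ≈ 4/9 Δₒ), so electrons fill high-spin.
Configuration: e^4 t2^5.
CFSE = 4(-0.6Δ_t) + 5(0.4Δ_t) = -2.4Δ_t + 2.0Δ_t = -0.4Δ_t.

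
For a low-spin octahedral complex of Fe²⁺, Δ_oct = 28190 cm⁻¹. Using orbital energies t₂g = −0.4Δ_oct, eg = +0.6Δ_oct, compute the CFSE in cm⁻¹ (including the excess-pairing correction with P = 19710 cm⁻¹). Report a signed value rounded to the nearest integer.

-28236

Fe sits in group 8; removing 2 electrons leaves Fe²⁺ with 8 − 2 = 6 d electrons.
Configuration: t₂g⁶ eg⁰.
The orbital stabilization is -2.4Δ_oct = -2.4 × 28190 = -67656 cm⁻¹.
Pairing penalty: 3 pairs vs 1 in the high-spin reference → 2 extra × P = 39420 cm⁻¹.
Combining: -67656 + 39420 = -28236 cm⁻¹.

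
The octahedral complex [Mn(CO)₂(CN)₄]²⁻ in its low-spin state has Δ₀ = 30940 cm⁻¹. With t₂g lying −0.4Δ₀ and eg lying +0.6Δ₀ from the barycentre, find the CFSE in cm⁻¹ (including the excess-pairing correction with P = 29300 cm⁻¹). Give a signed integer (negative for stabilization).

-3280

Ligand charges: 2×(+0) from CO and 4×(-1) from CN⁻ sum to -4; with overall charge -2, Mn is +2.
Mn sits in group 7; removing 2 electrons leaves Mn²⁺ with 7 − 2 = 5 d electrons.
The d⁵ electrons fill as t₂g⁵ eg⁰.
The orbital stabilization is -2.0Δ₀ = -2.0 × 30940 = -61880 cm⁻¹.
High-spin d⁵ would be t₂g³ eg² with 0 pairs; low-spin has 2, so 2 excess pairs cost +2P = +58600 cm⁻¹.
Overall CFSE = -61880 + 58600 = -3280 cm⁻¹.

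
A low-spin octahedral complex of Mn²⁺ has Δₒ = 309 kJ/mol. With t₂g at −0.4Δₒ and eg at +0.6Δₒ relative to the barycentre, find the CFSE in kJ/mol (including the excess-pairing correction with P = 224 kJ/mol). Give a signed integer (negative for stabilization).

-170

Mn²⁺: group 7, so d-count = 7 − 2 = 5.
Configuration: t₂g⁵ eg⁰.
The orbital stabilization is -2.0Δₒ = -2.0 × 309 = -618 kJ/mol.
High-spin d⁵ would be t₂g³ eg² with 0 pairs; low-spin has 2, so 2 excess pairs cost +2P = +448 kJ/mol.
Combining: -618 + 448 = -170 kJ/mol.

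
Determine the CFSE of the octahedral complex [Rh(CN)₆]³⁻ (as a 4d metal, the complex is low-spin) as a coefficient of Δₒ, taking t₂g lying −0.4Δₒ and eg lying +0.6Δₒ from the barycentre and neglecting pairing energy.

Each CN⁻ contributes -1; 6 × (-1) = -6. With overall charge -3, Rh is in the +3 oxidation state.
Rh³⁺: group 9, so d-count = 9 − 3 = 6.
Configuration: t₂g⁶ eg⁰.
CFSE = 6(-0.4Δₒ) + 0(0.6Δₒ) = -2.4Δₒ + 0.0Δₒ = -2.4Δₒ.

-2.4 Δₒ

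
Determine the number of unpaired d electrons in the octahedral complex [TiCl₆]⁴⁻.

2

Each Cl⁻ contributes -1; 6 × (-1) = -6. With overall charge -4, Ti is in the +2 oxidation state.
Ti sits in group 4; removing 2 electrons leaves Ti²⁺ with 4 − 2 = 2 d electrons.
For octahedral d² the high- and low-spin configurations coincide.
Configuration: t2g^2 e_g^0, giving 2 unpaired electrons.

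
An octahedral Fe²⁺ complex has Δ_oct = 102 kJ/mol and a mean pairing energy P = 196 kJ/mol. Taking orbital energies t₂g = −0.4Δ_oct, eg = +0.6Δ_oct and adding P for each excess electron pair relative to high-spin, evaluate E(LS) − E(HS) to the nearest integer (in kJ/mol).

Fe sits in group 8; removing 2 electrons leaves Fe²⁺ with 8 − 2 = 6 d electrons.
High-spin d⁶ fills as t₂g⁴ eg² with CFSE 4(−0.4) + 2(+0.6) = -0.4Δ_oct = -41 kJ/mol.
Low-spin: t₂g⁶ eg⁰, orbital CFSE = -2.4Δ_oct = -245 kJ/mol; plus 2 excess pairs × P = +392 kJ/mol; total 147 kJ/mol.
Thus E(LS) − E(HS) = 188 kJ/mol.

188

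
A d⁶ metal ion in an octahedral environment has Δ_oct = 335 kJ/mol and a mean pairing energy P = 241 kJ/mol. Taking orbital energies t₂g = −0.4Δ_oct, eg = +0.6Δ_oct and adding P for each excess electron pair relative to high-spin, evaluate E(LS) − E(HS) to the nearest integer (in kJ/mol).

-188

High-spin d⁶ fills as t₂g⁴ eg² with CFSE 4(−0.4) + 2(+0.6) = -0.4Δ_oct = -134 kJ/mol.
For low-spin the configuration is t₂g⁶ eg⁰: orbital energy -2.4 × 335 = -804 kJ/mol, and 2 additional pairs relative to high-spin add 482 kJ/mol, giving -322 kJ/mol.
E(LS) − E(HS) = -322 − (-134) = -188 kJ/mol.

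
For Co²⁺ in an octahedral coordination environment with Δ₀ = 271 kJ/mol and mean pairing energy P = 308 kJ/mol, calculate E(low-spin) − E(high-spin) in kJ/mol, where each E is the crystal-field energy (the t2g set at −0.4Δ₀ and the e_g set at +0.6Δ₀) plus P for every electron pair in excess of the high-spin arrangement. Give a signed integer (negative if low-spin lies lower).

37

Co²⁺: group 9, so d-count = 9 − 2 = 7.
High-spin: t2g^5 e_g^2, CFSE = -0.8Δ₀ = -217 kJ/mol.
For low-spin the configuration is t2g^6 e_g^1: orbital energy -1.8 × 271 = -488 kJ/mol, and 1 additional pair relative to high-spin adds 308 kJ/mol, giving -180 kJ/mol.
E(LS) − E(HS) = -180 − (-217) = 37 kJ/mol.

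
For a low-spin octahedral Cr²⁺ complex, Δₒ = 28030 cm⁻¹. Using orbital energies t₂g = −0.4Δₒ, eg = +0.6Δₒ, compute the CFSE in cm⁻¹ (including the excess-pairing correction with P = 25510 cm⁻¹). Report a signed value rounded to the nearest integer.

Cr²⁺: group 6, so d-count = 6 − 2 = 4.
Configuration: t₂g⁴ eg⁰.
CFSE(orbital) = 4×(-0.4Δₒ) + 0×(0.6Δₒ) = -1.6Δₒ; with Δₒ = 28030 cm⁻¹ that is -44848 cm⁻¹.
High-spin d⁴ would be t₂g³ eg¹ with 0 pairs; low-spin has 1, so 1 excess pair costs +1P = +25510 cm⁻¹.
Net CFSE = -44848 + 25510 = -19338 cm⁻¹.

-19338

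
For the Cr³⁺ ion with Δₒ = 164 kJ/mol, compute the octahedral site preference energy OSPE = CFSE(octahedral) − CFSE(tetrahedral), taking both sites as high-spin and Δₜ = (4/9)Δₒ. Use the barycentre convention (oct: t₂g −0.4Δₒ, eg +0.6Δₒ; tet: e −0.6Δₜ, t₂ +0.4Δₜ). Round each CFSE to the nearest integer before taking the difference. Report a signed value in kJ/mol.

-139

Cr sits in group 6; removing 3 electrons leaves Cr³⁺ with 6 − 3 = 3 d electrons.
In an octahedral site d³ (HS) is t₂g³ eg⁰, giving CFSE(oct) = -1.2Δₒ = -197 kJ/mol.
In a tetrahedral site the filling is e² t₂¹: CFSE(tet) = -0.8Δₜ = -0.8 × (4/9)(164) = -58 kJ/mol.
OSPE = -197 − (-58) = -139 kJ/mol.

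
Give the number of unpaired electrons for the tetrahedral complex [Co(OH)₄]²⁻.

Each OH⁻ contributes -1; 4 × (-1) = -4. With overall charge -2, Co is in the +2 oxidation state.
Group 9 minus oxidation state +2 gives a d⁷ configuration for Co²⁺.
Tetrahedral fields are weak (Δₜ ≈ 4/9 Δₒ), so electrons fill high-spin.
Configuration: e⁴ t₂³, giving 3 unpaired electrons.

3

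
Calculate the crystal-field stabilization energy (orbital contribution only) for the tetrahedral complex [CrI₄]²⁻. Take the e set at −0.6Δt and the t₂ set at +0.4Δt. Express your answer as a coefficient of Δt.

Each I⁻ contributes -1; 4 × (-1) = -4. With overall charge -2, Cr is in the +2 oxidation state.
Cr sits in group 6; removing 2 electrons leaves Cr²⁺ with 6 − 2 = 4 d electrons.
With tetrahedral geometry the complex is necessarily high-spin.
Configuration: e² t₂².
CFSE = 2(-0.6Δt) + 2(0.4Δt) = -1.2Δt + 0.8Δt = -0.4Δt.

-0.4 Δt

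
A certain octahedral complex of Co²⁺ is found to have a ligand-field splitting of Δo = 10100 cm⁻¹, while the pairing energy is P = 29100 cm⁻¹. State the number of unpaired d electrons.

3

Co²⁺: group 9, so d-count = 9 − 2 = 7.
Δo < P, so pairing is avoided: the ground state is high-spin.
Filling d⁷ accordingly: t₂g⁵ eg².
Unpaired electrons: 3.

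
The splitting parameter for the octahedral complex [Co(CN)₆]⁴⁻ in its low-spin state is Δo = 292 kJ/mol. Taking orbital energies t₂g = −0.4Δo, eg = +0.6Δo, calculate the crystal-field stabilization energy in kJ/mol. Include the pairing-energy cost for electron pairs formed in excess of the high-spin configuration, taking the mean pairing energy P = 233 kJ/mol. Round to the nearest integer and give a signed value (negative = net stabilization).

-293

Each CN⁻ contributes -1; 6 × (-1) = -6. With overall charge -4, Co is in the +2 oxidation state.
Co sits in group 9; removing 2 electrons leaves Co²⁺ with 9 − 2 = 7 d electrons.
Configuration: t₂g⁶ eg¹.
The orbital stabilization is -1.8Δo = -1.8 × 292 = -526 kJ/mol.
High-spin d⁷ would be t₂g⁵ eg² with 2 pairs; low-spin has 3, so 1 excess pair costs +1P = +233 kJ/mol.
Net CFSE = -526 + 233 = -293 kJ/mol.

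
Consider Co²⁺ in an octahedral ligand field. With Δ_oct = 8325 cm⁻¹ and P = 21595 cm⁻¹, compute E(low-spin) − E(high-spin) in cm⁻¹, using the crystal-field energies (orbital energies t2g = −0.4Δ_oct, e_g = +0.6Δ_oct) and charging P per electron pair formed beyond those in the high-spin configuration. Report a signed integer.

13270

Co sits in group 9; removing 2 electrons leaves Co²⁺ with 9 − 2 = 7 d electrons.
High-spin d⁷ fills as t2g^5 e_g^2 with CFSE 5(−0.4) + 2(+0.6) = -0.8Δ_oct = -6660 cm⁻¹.
Low-spin t2g^6 e_g^1 gives -1.8Δ_oct = -14985 cm⁻¹, but forming 1 extra pair costs 1P = 21595 cm⁻¹, so E(LS) = -14985 + 21595 = 6610 cm⁻¹.
Thus E(LS) − E(HS) = 13270 cm⁻¹.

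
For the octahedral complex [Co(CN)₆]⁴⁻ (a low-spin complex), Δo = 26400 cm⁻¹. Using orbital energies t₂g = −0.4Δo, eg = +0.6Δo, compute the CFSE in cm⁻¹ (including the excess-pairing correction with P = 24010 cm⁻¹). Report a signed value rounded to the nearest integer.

Each CN⁻ contributes -1; 6 × (-1) = -6. With overall charge -4, Co is in the +2 oxidation state.
Co²⁺: group 9, so d-count = 9 − 2 = 7.
The d⁷ electrons fill as t₂g⁶ eg¹.
CFSE(orbital) = 6×(-0.4Δo) + 1×(0.6Δo) = -1.8Δo; with Δo = 26400 cm⁻¹ that is -47520 cm⁻¹.
High-spin d⁷ would be t₂g⁵ eg² with 2 pairs; low-spin has 3, so 1 excess pair costs +1P = +24010 cm⁻¹.
Net CFSE = -47520 + 24010 = -23510 cm⁻¹.

-23510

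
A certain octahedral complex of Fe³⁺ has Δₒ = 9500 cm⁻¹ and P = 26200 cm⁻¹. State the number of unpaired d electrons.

Fe is in group 8, so Fe³⁺ is d⁵ (8 − 3 = 5).
Δₒ < P, so pairing is avoided: the ground state is high-spin.
Filling d⁵ accordingly: t₂g³ eg².
Unpaired electrons: 5.

5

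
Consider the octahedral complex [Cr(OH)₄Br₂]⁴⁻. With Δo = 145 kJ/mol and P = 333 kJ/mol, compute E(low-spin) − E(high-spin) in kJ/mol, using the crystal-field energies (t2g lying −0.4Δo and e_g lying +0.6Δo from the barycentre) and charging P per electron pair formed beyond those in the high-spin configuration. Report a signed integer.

188

Ligand charges: 4×(-1) from OH⁻ and 2×(-1) from Br⁻ sum to -6; with overall charge -4, Cr is +2.
Cr is in group 6, so Cr²⁺ is d⁴ (6 − 2 = 4).
High-spin d⁴ fills as t2g^3 e_g^1 with CFSE 3(−0.4) + 1(+0.6) = -0.6Δo = -87 kJ/mol.
Low-spin t2g^4 e_g^0 gives -1.6Δo = -232 kJ/mol, but forming 1 extra pair costs 1P = 333 kJ/mol, so E(LS) = -232 + 333 = 101 kJ/mol.
The difference is 101 − (-87) = 188 kJ/mol, so high-spin lies lower.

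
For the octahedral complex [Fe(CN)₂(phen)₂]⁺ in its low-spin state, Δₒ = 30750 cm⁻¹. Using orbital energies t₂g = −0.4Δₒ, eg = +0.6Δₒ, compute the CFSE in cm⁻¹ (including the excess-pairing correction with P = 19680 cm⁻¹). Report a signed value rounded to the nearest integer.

Ligand charges: 2×(-1) from CN⁻ and 2×(+0) from phen sum to -2; with overall charge +1, Fe is +3.
Fe sits in group 8; removing 3 electrons leaves Fe³⁺ with 8 − 3 = 5 d electrons.
The d⁵ electrons fill as t₂g⁵ eg⁰.
The orbital stabilization is -2.0Δₒ = -2.0 × 30750 = -61500 cm⁻¹.
High-spin d⁵ would be t₂g³ eg² with 0 pairs; low-spin has 2, so 2 excess pairs cost +2P = +39360 cm⁻¹.
Combining: -61500 + 39360 = -22140 cm⁻¹.

-22140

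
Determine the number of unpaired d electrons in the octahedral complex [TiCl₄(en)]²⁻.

Ligand charges: 4×(-1) from Cl⁻ and 1×(+0) from en sum to -4; with overall charge -2, Ti is +2.
Group 4 minus oxidation state +2 gives a d² configuration for Ti²⁺.
Configuration: t₂g² eg⁰, giving 2 unpaired electrons.

2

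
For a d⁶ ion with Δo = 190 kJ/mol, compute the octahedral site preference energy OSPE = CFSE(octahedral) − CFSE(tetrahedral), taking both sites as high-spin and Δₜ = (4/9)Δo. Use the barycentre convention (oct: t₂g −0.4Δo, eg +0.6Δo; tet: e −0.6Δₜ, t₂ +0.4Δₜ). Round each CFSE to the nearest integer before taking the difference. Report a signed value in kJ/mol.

-25

In an octahedral site d⁶ (HS) is t₂g⁴ eg², giving CFSE(oct) = -0.4Δo = -76 kJ/mol.
In a tetrahedral site the filling is e³ t₂³: CFSE(tet) = -0.6Δₜ = -0.6 × (4/9)(190) = -51 kJ/mol.
Subtracting, OSPE = -76 − (-51) = -25 kJ/mol.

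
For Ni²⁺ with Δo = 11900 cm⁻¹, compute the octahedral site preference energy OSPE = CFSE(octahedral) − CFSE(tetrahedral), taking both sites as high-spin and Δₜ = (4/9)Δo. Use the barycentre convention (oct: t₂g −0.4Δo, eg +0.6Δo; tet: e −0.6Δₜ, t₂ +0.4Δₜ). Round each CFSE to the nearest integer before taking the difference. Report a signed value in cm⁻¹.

-10049

Group 10 minus oxidation state +2 gives a d⁸ configuration for Ni²⁺.
Octahedral high-spin t2g^6 e_g^2: CFSE = -1.2 × 11900 = -14280 cm⁻¹.
Tetrahedral e^4 t2^4 gives -0.8Δₜ = -0.8 × (4/9) × 11900 = -4231 cm⁻¹.
Subtracting, OSPE = -14280 − (-4231) = -10049 cm⁻¹.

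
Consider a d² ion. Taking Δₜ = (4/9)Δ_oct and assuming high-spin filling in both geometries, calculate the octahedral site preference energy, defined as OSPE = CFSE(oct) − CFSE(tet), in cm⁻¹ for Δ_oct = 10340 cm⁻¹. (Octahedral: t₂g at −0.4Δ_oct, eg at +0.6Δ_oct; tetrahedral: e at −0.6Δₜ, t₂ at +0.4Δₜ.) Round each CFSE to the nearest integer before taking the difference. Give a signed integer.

-2757

Octahedral high-spin t2g^2 e_g^0: CFSE = -0.8 × 10340 = -8272 cm⁻¹.
Tetrahedral e^2 t2^0 gives -1.2Δₜ = -1.2 × (4/9) × 10340 = -5515 cm⁻¹.
Subtracting, OSPE = -8272 − (-5515) = -2757 cm⁻¹.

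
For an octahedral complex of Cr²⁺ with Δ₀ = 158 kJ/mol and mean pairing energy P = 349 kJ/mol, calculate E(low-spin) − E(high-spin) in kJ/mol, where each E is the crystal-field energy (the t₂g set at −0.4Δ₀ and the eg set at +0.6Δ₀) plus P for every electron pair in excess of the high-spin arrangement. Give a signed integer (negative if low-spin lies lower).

Cr is in group 6, so Cr²⁺ is d⁴ (6 − 2 = 4).
High-spin: t₂g³ eg¹, CFSE = -0.6Δ₀ = -95 kJ/mol.
For low-spin the configuration is t₂g⁴ eg⁰: orbital energy -1.6 × 158 = -253 kJ/mol, and 1 additional pair relative to high-spin adds 349 kJ/mol, giving 96 kJ/mol.
The difference is 96 − (-95) = 191 kJ/mol, so high-spin lies lower.

191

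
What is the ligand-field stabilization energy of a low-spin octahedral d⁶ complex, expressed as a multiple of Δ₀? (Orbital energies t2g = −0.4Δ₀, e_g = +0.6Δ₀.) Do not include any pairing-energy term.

Configuration: t2g^6 e_g^0.
CFSE = 6(-0.4Δ₀) + 0(0.6Δ₀) = -2.4Δ₀ + 0.0Δ₀ = -2.4Δ₀.

-2.4 Δ₀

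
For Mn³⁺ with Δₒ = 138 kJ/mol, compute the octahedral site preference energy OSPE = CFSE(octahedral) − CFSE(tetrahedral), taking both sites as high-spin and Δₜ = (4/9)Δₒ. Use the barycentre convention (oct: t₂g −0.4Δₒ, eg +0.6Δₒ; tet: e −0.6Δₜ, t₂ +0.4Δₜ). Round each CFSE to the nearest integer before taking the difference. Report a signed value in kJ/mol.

Mn³⁺: group 7, so d-count = 7 − 3 = 4.
Octahedral (high-spin): t2g^3 e_g^1, CFSE = 3(−0.4) + 1(+0.6) = -0.6Δₒ = -0.6 × 138 = -83 kJ/mol.
Tetrahedral: e^2 t2^2, CFSE = 2(−0.6) + 2(+0.4) = -0.4Δₜ = -0.4 × (4/9) × 138 = -25 kJ/mol.
OSPE = CFSE(oct) − CFSE(tet) = -83 − (-25) = -58 kJ/mol.

-58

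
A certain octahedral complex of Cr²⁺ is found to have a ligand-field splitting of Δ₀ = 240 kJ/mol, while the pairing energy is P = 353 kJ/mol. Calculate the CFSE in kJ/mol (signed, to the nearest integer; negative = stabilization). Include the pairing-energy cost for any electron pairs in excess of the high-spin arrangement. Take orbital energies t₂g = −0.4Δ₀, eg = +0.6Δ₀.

-144

Group 6 minus oxidation state +2 gives a d⁴ configuration for Cr²⁺.
Here Δ₀ < P (240 < 353), so the high-spin state is favoured.
Filling d⁴ accordingly: t₂g³ eg¹.
Orbital CFSE = -0.6Δ₀ = -0.6 × 240 = -144 kJ/mol.
High-spin has no excess pairs, so no pairing correction applies.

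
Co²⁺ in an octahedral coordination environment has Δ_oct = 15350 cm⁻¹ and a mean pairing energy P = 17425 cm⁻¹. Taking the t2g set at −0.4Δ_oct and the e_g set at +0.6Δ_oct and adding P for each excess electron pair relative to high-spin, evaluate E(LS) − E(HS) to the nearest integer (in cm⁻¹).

2075

Co²⁺: group 9, so d-count = 9 − 2 = 7.
High-spin d⁷ fills as t2g^5 e_g^2 with CFSE 5(−0.4) + 2(+0.6) = -0.8Δ_oct = -12280 cm⁻¹.
Low-spin t2g^6 e_g^1 gives -1.8Δ_oct = -27630 cm⁻¹, but forming 1 extra pair costs 1P = 17425 cm⁻¹, so E(LS) = -27630 + 17425 = -10205 cm⁻¹.
Thus E(LS) − E(HS) = 2075 cm⁻¹.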